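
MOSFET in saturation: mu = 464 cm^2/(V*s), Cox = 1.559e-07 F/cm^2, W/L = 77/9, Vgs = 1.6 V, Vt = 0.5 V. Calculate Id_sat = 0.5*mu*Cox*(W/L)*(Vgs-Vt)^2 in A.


Step 1: Overdrive voltage Vov = Vgs - Vt = 1.6 - 0.5 = 1.1 V
Step 2: W/L = 77/9 = 8.55556
Step 3: Id = 0.5 * 464 * 1.559e-07 * 8.55556 * 1.1^2
Step 4: Id = 3.74e-04 A

3.74e-04


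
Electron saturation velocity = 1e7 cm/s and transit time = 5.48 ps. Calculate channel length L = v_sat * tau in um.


Step 1: tau in seconds = 5.48 ps * 1e-12 = 5.4800e-12 s
Step 2: L = v_sat * tau = 1e7 * 5.4800e-12 = 5.4800e-05 cm
Step 3: L in um = 5.4800e-05 * 1e4 = 0.548 um

0.548


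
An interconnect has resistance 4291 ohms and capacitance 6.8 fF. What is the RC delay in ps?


Step 1: tau = R * C
Step 2: tau = 4291 * 6.8 fF = 4291 * 6.8e-15 F
Step 3: tau = 2.91788e-11 s = 29.1788 ps

29.1788


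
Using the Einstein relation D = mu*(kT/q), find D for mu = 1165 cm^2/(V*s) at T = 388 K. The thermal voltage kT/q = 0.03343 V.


Step 1: D = mu * (kT/q)
Step 2: D = 1165 * 0.03343
Step 3: D = 38.95 cm^2/s

38.95


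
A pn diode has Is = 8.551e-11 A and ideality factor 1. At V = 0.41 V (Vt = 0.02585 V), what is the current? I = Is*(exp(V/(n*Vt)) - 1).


Step 1: V/(n*Vt) = 0.41/(1*0.02585) = 15.8607
Step 2: exp(15.8607) = 7.7306e+06
Step 3: I = 8.551e-11 * (7.7306e+06 - 1) = 6.61e-04 A

6.61e-04


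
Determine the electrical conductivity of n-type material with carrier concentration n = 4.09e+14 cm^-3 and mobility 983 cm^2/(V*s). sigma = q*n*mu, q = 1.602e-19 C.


Step 1: sigma = q * n * mu
Step 2: sigma = 1.602e-19 * 4.09e+14 * 983
Step 3: sigma = 6.441e-02 S/cm

6.441e-02


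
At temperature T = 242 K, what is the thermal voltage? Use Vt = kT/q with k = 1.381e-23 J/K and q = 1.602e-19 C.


Step 1: kT = 1.381e-23 * 242 = 3.34202e-21 J
Step 2: Vt = kT/q = 3.34202e-21 / 1.602e-19
Step 3: Vt = 0.02086 V

0.02086


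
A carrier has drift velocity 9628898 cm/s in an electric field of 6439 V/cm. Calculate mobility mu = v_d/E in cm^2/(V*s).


Step 1: mu = v_d / E
Step 2: mu = 9628898 / 6439
Step 3: mu = 1495.4 cm^2/(V*s)

1495.4


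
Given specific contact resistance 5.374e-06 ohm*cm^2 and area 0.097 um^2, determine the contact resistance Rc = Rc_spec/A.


Step 1: Convert area to cm^2: 0.097 um^2 = 9.7000e-10 cm^2
Step 2: Rc = Rc_spec / A = 5.374e-06 / 9.7000e-10
Step 3: Rc = 5.54e+03 ohms

5.54e+03


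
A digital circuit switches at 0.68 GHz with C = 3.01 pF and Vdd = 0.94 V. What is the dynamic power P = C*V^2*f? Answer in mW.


Step 1: V^2 = 0.94^2 = 0.8836 V^2
Step 2: P = C*V^2*f = 3.01e-12 F * 0.8836 * 0.68e9 Hz
Step 3: P = 1.80855248e-03 W
Step 4: P = 1.809 mW

1.809


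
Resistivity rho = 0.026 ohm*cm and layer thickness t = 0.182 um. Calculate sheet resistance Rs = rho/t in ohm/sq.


Step 1: Convert thickness to cm: t = 0.182 um = 1.8200e-05 cm
Step 2: Rs = rho / t = 0.026 / 1.8200e-05
Step 3: Rs = 1428.6 ohm/sq

1428.6


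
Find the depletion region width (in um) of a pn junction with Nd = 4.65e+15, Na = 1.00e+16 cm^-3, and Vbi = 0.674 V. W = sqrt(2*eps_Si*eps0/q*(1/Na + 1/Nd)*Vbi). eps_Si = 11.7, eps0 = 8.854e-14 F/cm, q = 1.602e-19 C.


Step 1: 1/Na + 1/Nd = 1/1.00e+16 + 1/4.65e+15 = 3.15054e-16
Step 2: 2*eps*eps0/q = 2*11.7*8.854e-14/1.602e-19 = 1.293281e+07
Step 3: W^2 = 1.293281e+07 * 3.15054e-16 * 0.674 = 2.74624e-09
Step 4: W = sqrt(2.74624e-09) = 5.240e-05 cm = 0.524 um

0.524


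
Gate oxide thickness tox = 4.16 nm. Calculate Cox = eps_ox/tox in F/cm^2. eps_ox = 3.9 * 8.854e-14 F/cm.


Step 1: eps_ox = 3.9 * 8.854e-14 = 3.45306e-13 F/cm
Step 2: tox in cm = 4.16 nm * 1e-7 = 4.1600e-07 cm
Step 3: Cox = 3.45306e-13 / 4.1600e-07 = 8.30e-07 F/cm^2

8.30e-07


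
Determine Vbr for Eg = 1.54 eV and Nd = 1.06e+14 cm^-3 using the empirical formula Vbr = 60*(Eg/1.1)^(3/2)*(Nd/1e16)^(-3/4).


Step 1: Eg/1.1 = 1.54/1.1 = 1.400000
Step 2: (Eg/1.1)^1.5 = 1.400000^1.5 = 1.656502
Step 3: (Nd/1e16)^(-0.75) = (0.0106)^(-0.75) = 30.270570
Step 4: Vbr = 60 * 1.656502 * 30.270570 = 3008.6 V

3008.6


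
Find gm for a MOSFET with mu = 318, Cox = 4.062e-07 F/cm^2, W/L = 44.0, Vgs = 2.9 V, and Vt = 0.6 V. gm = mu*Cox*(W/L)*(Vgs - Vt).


Step 1: Vov = Vgs - Vt = 2.9 - 0.6 = 2.3 V
Step 2: gm = mu * Cox * (W/L) * Vov
Step 3: gm = 318 * 4.062e-07 * 44.0 * 2.3 = 1.31e-02 S

1.31e-02


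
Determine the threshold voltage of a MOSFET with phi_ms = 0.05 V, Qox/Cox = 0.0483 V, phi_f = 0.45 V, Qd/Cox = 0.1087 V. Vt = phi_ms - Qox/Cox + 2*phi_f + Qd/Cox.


Step 1: Vt = phi_ms - Qox/Cox + 2*phi_f + Qd/Cox
Step 2: Vt = 0.05 - 0.0483 + 2*0.45 + 0.1087
Step 3: Vt = 0.05 - 0.0483 + 0.9 + 0.1087
Step 4: Vt = 1.0104 V

1.0104


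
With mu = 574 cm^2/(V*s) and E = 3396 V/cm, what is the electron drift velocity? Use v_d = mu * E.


Step 1: v_d = mu * E
Step 2: v_d = 574 * 3396 = 1949304
Step 3: v_d = 1.95e+06 cm/s

1.95e+06


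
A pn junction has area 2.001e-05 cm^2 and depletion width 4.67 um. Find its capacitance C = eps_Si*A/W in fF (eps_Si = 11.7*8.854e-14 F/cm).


Step 1: eps_Si = 11.7 * 8.854e-14 = 1.035918e-12 F/cm
Step 2: W in cm = 4.67 * 1e-4 = 4.67e-04 cm
Step 3: C = 1.035918e-12 * 2.001e-05 / 4.67e-04 = 4.438698e-14 F
Step 4: C = 44.39 fF

44.39


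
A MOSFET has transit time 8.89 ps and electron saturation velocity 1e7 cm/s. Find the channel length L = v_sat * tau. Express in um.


Step 1: tau in seconds = 8.89 ps * 1e-12 = 8.8900e-12 s
Step 2: L = v_sat * tau = 1e7 * 8.8900e-12 = 8.8900e-05 cm
Step 3: L in um = 8.8900e-05 * 1e4 = 0.889 um

0.889


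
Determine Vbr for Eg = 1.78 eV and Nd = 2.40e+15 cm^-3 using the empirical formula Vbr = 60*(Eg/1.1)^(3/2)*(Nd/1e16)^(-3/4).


Step 1: Eg/1.1 = 1.78/1.1 = 1.618182
Step 2: (Eg/1.1)^1.5 = 1.618182^1.5 = 2.058453
Step 3: (Nd/1e16)^(-0.75) = (0.24)^(-0.75) = 2.916363
Step 4: Vbr = 60 * 2.058453 * 2.916363 = 360.2 V

360.2


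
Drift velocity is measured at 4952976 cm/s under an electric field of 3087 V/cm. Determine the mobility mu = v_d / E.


Step 1: mu = v_d / E
Step 2: mu = 4952976 / 3087
Step 3: mu = 1604.46 cm^2/(V*s)

1604.46


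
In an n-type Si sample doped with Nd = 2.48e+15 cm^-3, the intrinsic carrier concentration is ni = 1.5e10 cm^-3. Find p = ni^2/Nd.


Step 1: Since Nd >> ni, n ≈ Nd = 2.48e+15 cm^-3
Step 2: p = ni^2 / n = (1.5e10)^2 / 2.48e+15
Step 3: p = 2.25e20 / 2.48e+15 = 9.07e+04 cm^-3

9.07e+04


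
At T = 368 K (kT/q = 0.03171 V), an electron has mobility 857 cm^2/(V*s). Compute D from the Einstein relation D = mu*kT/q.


Step 1: D = mu * (kT/q)
Step 2: D = 857 * 0.03171
Step 3: D = 27.18 cm^2/s

27.18


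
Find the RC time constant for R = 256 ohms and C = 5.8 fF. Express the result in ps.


Step 1: tau = R * C
Step 2: tau = 256 * 5.8 fF = 256 * 5.8e-15 F
Step 3: tau = 1.4848e-12 s = 1.4848 ps

1.4848


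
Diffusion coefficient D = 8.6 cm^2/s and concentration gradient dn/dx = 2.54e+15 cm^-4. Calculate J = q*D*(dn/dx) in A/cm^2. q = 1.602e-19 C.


Step 1: J = q * D * (dn/dx)
Step 2: J = 1.602e-19 * 8.6 * 2.54e+15
Step 3: J = 3.50e-03 A/cm^2

3.50e-03


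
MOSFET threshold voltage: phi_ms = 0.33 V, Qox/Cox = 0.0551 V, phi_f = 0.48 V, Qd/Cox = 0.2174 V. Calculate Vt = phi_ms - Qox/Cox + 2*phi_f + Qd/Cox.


Step 1: Vt = phi_ms - Qox/Cox + 2*phi_f + Qd/Cox
Step 2: Vt = 0.33 - 0.0551 + 2*0.48 + 0.2174
Step 3: Vt = 0.33 - 0.0551 + 0.96 + 0.2174
Step 4: Vt = 1.4523 V

1.4523


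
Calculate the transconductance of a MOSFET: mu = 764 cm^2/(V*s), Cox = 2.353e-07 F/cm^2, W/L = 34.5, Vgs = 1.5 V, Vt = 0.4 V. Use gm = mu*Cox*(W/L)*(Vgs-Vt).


Step 1: Vov = Vgs - Vt = 1.5 - 0.4 = 1.1 V
Step 2: gm = mu * Cox * (W/L) * Vov
Step 3: gm = 764 * 2.353e-07 * 34.5 * 1.1 = 6.82e-03 S

6.82e-03


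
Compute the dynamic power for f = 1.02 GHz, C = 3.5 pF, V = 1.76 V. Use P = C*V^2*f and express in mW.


Step 1: V^2 = 1.76^2 = 3.0976 V^2
Step 2: P = C*V^2*f = 3.5e-12 F * 3.0976 * 1.02e9 Hz
Step 3: P = 1.1058432e-02 W
Step 4: P = 11.058 mW

11.058


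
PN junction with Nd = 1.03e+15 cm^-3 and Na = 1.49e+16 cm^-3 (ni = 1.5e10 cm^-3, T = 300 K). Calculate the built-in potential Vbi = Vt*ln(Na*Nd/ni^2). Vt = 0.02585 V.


Step 1: Compute Na*Nd/ni^2 = 1.49e+16 * 1.03e+15 / (1.5e10)^2 = 6.8209e+10
Step 2: ln(6.8209e+10) = 24.9458
Step 3: Vbi = 0.02585 * 24.9458 = 0.645 V

0.645


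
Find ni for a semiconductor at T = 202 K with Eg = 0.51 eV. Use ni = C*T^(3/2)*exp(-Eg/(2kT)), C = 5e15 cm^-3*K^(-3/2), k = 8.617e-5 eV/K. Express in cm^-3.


Step 1: Compute kT = 8.617e-5 * 202 = 0.01740634 eV
Step 2: Exponent = -Eg/(2kT) = -0.51/(2*0.01740634) = -14.64983
Step 3: T^(3/2) = 202^1.5 = 2870.96
Step 4: ni = 5e15 * 2870.96 * exp(-14.64983) = 6.23e+12 cm^-3

6.23e+12


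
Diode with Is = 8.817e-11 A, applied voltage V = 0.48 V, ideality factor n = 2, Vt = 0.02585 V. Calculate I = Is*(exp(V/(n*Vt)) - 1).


Step 1: V/(n*Vt) = 0.48/(2*0.02585) = 9.2843
Step 2: exp(9.2843) = 1.0768e+04
Step 3: I = 8.817e-11 * (1.0768e+04 - 1) = 9.49e-07 A

9.49e-07


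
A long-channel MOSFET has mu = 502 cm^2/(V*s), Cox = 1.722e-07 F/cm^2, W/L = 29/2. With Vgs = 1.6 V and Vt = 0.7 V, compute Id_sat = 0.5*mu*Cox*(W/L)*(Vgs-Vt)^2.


Step 1: Overdrive voltage Vov = Vgs - Vt = 1.6 - 0.7 = 0.9 V
Step 2: W/L = 29/2 = 14.5
Step 3: Id = 0.5 * 502 * 1.722e-07 * 14.5 * 0.9^2
Step 4: Id = 5.08e-04 A

5.08e-04


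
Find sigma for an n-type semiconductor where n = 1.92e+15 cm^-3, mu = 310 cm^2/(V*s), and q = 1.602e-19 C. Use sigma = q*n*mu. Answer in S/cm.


Step 1: sigma = q * n * mu
Step 2: sigma = 1.602e-19 * 1.92e+15 * 310
Step 3: sigma = 9.535e-02 S/cm

9.535e-02


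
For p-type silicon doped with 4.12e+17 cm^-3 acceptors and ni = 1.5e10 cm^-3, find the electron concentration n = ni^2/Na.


Step 1: Majority hole concentration p ≈ Na = 4.12e+17 cm^-3
Step 2: n = ni^2 / Na = (1.5e10)^2 / 4.12e+17
Step 3: n = 5.46e+02 cm^-3

5.46e+02


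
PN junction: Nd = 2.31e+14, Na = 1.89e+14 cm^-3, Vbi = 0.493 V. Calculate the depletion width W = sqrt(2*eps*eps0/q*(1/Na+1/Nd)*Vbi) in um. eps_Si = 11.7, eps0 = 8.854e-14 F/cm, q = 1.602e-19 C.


Step 1: 1/Na + 1/Nd = 1/1.89e+14 + 1/2.31e+14 = 9.62001e-15
Step 2: 2*eps*eps0/q = 2*11.7*8.854e-14/1.602e-19 = 1.293281e+07
Step 3: W^2 = 1.293281e+07 * 9.62001e-15 * 0.493 = 6.13360e-08
Step 4: W = sqrt(6.13360e-08) = 2.477e-04 cm = 2.477 um

2.477


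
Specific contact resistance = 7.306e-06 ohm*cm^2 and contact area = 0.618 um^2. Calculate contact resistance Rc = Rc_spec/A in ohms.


Step 1: Convert area to cm^2: 0.618 um^2 = 6.1800e-09 cm^2
Step 2: Rc = Rc_spec / A = 7.306e-06 / 6.1800e-09
Step 3: Rc = 1.18e+03 ohms

1.18e+03


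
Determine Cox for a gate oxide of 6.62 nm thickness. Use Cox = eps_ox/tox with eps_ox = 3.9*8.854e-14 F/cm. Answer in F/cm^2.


Step 1: eps_ox = 3.9 * 8.854e-14 = 3.45306e-13 F/cm
Step 2: tox in cm = 6.62 nm * 1e-7 = 6.6200e-07 cm
Step 3: Cox = 3.45306e-13 / 6.6200e-07 = 5.22e-07 F/cm^2

5.22e-07


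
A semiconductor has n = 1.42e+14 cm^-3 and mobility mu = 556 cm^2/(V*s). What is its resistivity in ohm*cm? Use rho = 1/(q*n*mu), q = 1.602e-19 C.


Step 1: sigma = q * n * mu = 1.602e-19 * 1.42e+14 * 556 = 1.26481e-02 S/cm
Step 2: rho = 1 / sigma = 1 / 1.26481e-02 = 79.06 ohm*cm

79.06


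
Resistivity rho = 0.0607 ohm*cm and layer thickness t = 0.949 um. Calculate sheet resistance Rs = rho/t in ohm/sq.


Step 1: Convert thickness to cm: t = 0.949 um = 9.4900e-05 cm
Step 2: Rs = rho / t = 0.0607 / 9.4900e-05
Step 3: Rs = 639.6 ohm/sq

639.6


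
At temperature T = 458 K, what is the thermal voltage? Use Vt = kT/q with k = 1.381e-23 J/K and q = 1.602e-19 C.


Step 1: kT = 1.381e-23 * 458 = 6.32498e-21 J
Step 2: Vt = kT/q = 6.32498e-21 / 1.602e-19
Step 3: Vt = 0.03948 V

0.03948


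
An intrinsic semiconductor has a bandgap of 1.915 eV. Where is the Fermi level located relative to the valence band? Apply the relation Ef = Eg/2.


Step 1: For an intrinsic semiconductor, the Fermi level sits at midgap.
Step 2: Ef = Eg / 2 = 1.915 / 2 = 0.9575 eV

0.9575


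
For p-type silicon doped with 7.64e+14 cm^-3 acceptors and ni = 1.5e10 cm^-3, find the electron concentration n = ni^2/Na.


Step 1: Majority hole concentration p ≈ Na = 7.64e+14 cm^-3
Step 2: n = ni^2 / Na = (1.5e10)^2 / 7.64e+14
Step 3: n = 2.95e+05 cm^-3

2.95e+05


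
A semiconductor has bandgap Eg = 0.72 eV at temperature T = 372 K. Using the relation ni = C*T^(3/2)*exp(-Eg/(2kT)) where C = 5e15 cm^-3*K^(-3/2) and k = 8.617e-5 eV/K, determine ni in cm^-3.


Step 1: Compute kT = 8.617e-5 * 372 = 0.03205524 eV
Step 2: Exponent = -Eg/(2kT) = -0.72/(2*0.03205524) = -11.23061
Step 3: T^(3/2) = 372^1.5 = 7174.88
Step 4: ni = 5e15 * 7174.88 * exp(-11.23061) = 4.76e+14 cm^-3

4.76e+14


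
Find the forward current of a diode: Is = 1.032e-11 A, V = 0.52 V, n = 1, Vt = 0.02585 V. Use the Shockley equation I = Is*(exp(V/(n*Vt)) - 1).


Step 1: V/(n*Vt) = 0.52/(1*0.02585) = 20.1161
Step 2: exp(20.1161) = 5.4489e+08
Step 3: I = 1.032e-11 * (5.4489e+08 - 1) = 5.62e-03 A

5.62e-03


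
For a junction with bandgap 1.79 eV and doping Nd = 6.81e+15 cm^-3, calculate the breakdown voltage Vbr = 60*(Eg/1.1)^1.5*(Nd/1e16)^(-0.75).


Step 1: Eg/1.1 = 1.79/1.1 = 1.627273
Step 2: (Eg/1.1)^1.5 = 1.627273^1.5 = 2.075824
Step 3: (Nd/1e16)^(-0.75) = (0.681)^(-0.75) = 1.333950
Step 4: Vbr = 60 * 2.075824 * 1.333950 = 166.1 V

166.1


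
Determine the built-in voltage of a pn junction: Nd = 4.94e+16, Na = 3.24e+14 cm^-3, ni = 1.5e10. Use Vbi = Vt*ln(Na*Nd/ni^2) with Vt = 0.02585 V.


Step 1: Compute Na*Nd/ni^2 = 3.24e+14 * 4.94e+16 / (1.5e10)^2 = 7.1136e+10
Step 2: ln(7.1136e+10) = 24.9879
Step 3: Vbi = 0.02585 * 24.9879 = 0.646 V

0.646


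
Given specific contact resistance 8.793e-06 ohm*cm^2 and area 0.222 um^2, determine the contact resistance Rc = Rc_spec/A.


Step 1: Convert area to cm^2: 0.222 um^2 = 2.2200e-09 cm^2
Step 2: Rc = Rc_spec / A = 8.793e-06 / 2.2200e-09
Step 3: Rc = 3.96e+03 ohms

3.96e+03


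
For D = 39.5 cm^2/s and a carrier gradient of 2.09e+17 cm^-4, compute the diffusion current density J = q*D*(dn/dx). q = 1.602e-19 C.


Step 1: J = q * D * (dn/dx)
Step 2: J = 1.602e-19 * 39.5 * 2.09e+17
Step 3: J = 1.32e+00 A/cm^2

1.32e+00


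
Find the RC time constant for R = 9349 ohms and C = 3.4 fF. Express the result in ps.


Step 1: tau = R * C
Step 2: tau = 9349 * 3.4 fF = 9349 * 3.4e-15 F
Step 3: tau = 3.17866e-11 s = 31.7866 ps

31.7866


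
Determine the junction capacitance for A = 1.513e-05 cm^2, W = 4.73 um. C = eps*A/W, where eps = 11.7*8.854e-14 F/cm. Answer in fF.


Step 1: eps_Si = 11.7 * 8.854e-14 = 1.035918e-12 F/cm
Step 2: W in cm = 4.73 * 1e-4 = 4.73e-04 cm
Step 3: C = 1.035918e-12 * 1.513e-05 / 4.73e-04 = 3.313624e-14 F
Step 4: C = 33.14 fF

33.14


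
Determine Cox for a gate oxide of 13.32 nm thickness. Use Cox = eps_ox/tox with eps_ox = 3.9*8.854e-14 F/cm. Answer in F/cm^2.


Step 1: eps_ox = 3.9 * 8.854e-14 = 3.45306e-13 F/cm
Step 2: tox in cm = 13.32 nm * 1e-7 = 1.3320e-06 cm
Step 3: Cox = 3.45306e-13 / 1.3320e-06 = 2.59e-07 F/cm^2

2.59e-07


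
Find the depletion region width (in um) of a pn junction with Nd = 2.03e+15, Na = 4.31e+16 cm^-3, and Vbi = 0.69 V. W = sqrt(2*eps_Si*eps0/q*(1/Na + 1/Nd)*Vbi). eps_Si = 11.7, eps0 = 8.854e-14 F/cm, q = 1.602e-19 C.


Step 1: 1/Na + 1/Nd = 1/4.31e+16 + 1/2.03e+15 = 5.15813e-16
Step 2: 2*eps*eps0/q = 2*11.7*8.854e-14/1.602e-19 = 1.293281e+07
Step 3: W^2 = 1.293281e+07 * 5.15813e-16 * 0.69 = 4.60293e-09
Step 4: W = sqrt(4.60293e-09) = 6.784e-05 cm = 0.6784 um

0.6784


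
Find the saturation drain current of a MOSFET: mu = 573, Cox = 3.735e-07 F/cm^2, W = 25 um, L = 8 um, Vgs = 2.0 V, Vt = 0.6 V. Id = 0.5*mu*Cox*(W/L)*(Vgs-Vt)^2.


Step 1: Overdrive voltage Vov = Vgs - Vt = 2.0 - 0.6 = 1.4 V
Step 2: W/L = 25/8 = 3.125
Step 3: Id = 0.5 * 573 * 3.735e-07 * 3.125 * 1.4^2
Step 4: Id = 6.55e-04 A

6.55e-04


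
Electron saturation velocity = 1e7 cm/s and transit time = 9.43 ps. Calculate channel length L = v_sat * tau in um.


Step 1: tau in seconds = 9.43 ps * 1e-12 = 9.4300e-12 s
Step 2: L = v_sat * tau = 1e7 * 9.4300e-12 = 9.4300e-05 cm
Step 3: L in um = 9.4300e-05 * 1e4 = 0.943 um

0.943


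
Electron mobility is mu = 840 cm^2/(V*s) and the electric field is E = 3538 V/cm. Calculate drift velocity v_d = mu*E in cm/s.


Step 1: v_d = mu * E
Step 2: v_d = 840 * 3538 = 2971920
Step 3: v_d = 2.97e+06 cm/s

2.97e+06


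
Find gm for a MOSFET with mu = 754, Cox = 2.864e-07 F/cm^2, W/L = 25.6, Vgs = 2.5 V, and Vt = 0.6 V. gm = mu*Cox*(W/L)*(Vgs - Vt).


Step 1: Vov = Vgs - Vt = 2.5 - 0.6 = 1.9 V
Step 2: gm = mu * Cox * (W/L) * Vov
Step 3: gm = 754 * 2.864e-07 * 25.6 * 1.9 = 1.05e-02 S

1.05e-02


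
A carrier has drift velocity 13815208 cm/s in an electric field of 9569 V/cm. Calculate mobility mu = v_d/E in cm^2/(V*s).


Step 1: mu = v_d / E
Step 2: mu = 13815208 / 9569
Step 3: mu = 1443.75 cm^2/(V*s)

1443.75


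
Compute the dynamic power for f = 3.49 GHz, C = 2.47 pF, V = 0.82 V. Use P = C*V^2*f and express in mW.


Step 1: V^2 = 0.82^2 = 0.6724 V^2
Step 2: P = C*V^2*f = 2.47e-12 F * 0.6724 * 3.49e9 Hz
Step 3: P = 5.79628972e-03 W
Step 4: P = 5.796 mW

5.796


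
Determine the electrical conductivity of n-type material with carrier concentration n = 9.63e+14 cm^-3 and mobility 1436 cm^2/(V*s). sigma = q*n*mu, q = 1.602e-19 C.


Step 1: sigma = q * n * mu
Step 2: sigma = 1.602e-19 * 9.63e+14 * 1436
Step 3: sigma = 2.215e-01 S/cm

2.215e-01


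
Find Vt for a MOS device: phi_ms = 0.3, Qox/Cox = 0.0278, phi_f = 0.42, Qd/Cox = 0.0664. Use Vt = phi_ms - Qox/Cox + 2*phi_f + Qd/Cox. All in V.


Step 1: Vt = phi_ms - Qox/Cox + 2*phi_f + Qd/Cox
Step 2: Vt = 0.3 - 0.0278 + 2*0.42 + 0.0664
Step 3: Vt = 0.3 - 0.0278 + 0.84 + 0.0664
Step 4: Vt = 1.1786 V

1.1786


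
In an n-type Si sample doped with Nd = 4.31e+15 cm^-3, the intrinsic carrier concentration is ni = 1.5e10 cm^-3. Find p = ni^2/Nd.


Step 1: Since Nd >> ni, n ≈ Nd = 4.31e+15 cm^-3
Step 2: p = ni^2 / n = (1.5e10)^2 / 4.31e+15
Step 3: p = 2.25e20 / 4.31e+15 = 5.22e+04 cm^-3

5.22e+04


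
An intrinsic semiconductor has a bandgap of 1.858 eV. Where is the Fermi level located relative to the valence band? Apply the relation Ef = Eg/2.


Step 1: For an intrinsic semiconductor, the Fermi level sits at midgap.
Step 2: Ef = Eg / 2 = 1.858 / 2 = 0.929 eV

0.929


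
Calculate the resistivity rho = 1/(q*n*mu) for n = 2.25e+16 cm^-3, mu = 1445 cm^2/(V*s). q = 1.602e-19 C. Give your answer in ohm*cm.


Step 1: sigma = q * n * mu = 1.602e-19 * 2.25e+16 * 1445 = 5.20850e+00 S/cm
Step 2: rho = 1 / sigma = 1 / 5.20850e+00 = 0.192 ohm*cm

0.192


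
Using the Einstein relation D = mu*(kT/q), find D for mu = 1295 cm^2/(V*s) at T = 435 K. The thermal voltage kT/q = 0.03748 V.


Step 1: D = mu * (kT/q)
Step 2: D = 1295 * 0.03748
Step 3: D = 48.54 cm^2/s

48.54


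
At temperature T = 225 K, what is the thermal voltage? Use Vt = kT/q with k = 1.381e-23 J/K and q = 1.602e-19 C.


Step 1: kT = 1.381e-23 * 225 = 3.10725e-21 J
Step 2: Vt = kT/q = 3.10725e-21 / 1.602e-19
Step 3: Vt = 0.0194 V

0.0194


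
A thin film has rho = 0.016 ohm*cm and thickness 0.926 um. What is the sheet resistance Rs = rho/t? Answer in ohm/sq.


Step 1: Convert thickness to cm: t = 0.926 um = 9.2600e-05 cm
Step 2: Rs = rho / t = 0.016 / 9.2600e-05
Step 3: Rs = 172.8 ohm/sq

172.8


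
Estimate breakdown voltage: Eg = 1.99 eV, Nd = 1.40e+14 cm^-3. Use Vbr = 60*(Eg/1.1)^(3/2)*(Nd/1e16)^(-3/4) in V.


Step 1: Eg/1.1 = 1.99/1.1 = 1.809091
Step 2: (Eg/1.1)^1.5 = 1.809091^1.5 = 2.433272
Step 3: (Nd/1e16)^(-0.75) = (0.014)^(-0.75) = 24.569933
Step 4: Vbr = 60 * 2.433272 * 24.569933 = 3587.1 V

3587.1


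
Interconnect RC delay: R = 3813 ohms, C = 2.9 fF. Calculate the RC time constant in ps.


Step 1: tau = R * C
Step 2: tau = 3813 * 2.9 fF = 3813 * 2.9e-15 F
Step 3: tau = 1.10577e-11 s = 11.0577 ps

11.0577


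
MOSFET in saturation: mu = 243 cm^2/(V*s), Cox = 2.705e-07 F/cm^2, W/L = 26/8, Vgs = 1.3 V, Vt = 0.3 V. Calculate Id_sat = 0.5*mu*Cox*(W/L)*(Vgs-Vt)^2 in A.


Step 1: Overdrive voltage Vov = Vgs - Vt = 1.3 - 0.3 = 1.0 V
Step 2: W/L = 26/8 = 3.25
Step 3: Id = 0.5 * 243 * 2.705e-07 * 3.25 * 1.0^2
Step 4: Id = 1.07e-04 A

1.07e-04


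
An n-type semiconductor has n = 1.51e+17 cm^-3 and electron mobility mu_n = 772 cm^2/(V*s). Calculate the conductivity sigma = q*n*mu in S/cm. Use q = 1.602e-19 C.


Step 1: sigma = q * n * mu
Step 2: sigma = 1.602e-19 * 1.51e+17 * 772
Step 3: sigma = 1.867e+01 S/cm

1.867e+01


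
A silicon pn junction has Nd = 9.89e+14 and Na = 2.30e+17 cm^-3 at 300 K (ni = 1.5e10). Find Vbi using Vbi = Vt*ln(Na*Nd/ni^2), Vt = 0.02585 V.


Step 1: Compute Na*Nd/ni^2 = 2.30e+17 * 9.89e+14 / (1.5e10)^2 = 1.0110e+12
Step 2: ln(1.0110e+12) = 27.6420
Step 3: Vbi = 0.02585 * 27.6420 = 0.715 V

0.715


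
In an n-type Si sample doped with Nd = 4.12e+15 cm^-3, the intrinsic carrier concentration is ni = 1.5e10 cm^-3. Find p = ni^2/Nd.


Step 1: Since Nd >> ni, n ≈ Nd = 4.12e+15 cm^-3
Step 2: p = ni^2 / n = (1.5e10)^2 / 4.12e+15
Step 3: p = 2.25e20 / 4.12e+15 = 5.46e+04 cm^-3

5.46e+04


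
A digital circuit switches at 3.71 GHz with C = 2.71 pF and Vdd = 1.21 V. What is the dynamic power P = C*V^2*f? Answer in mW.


Step 1: V^2 = 1.21^2 = 1.4641 V^2
Step 2: P = C*V^2*f = 2.71e-12 F * 1.4641 * 3.71e9 Hz
Step 3: P = 1.472020781e-02 W
Step 4: P = 14.72 mW

14.72


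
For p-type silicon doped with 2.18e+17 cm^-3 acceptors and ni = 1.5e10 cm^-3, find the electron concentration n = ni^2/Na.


Step 1: Majority hole concentration p ≈ Na = 2.18e+17 cm^-3
Step 2: n = ni^2 / Na = (1.5e10)^2 / 2.18e+17
Step 3: n = 1.03e+03 cm^-3

1.03e+03


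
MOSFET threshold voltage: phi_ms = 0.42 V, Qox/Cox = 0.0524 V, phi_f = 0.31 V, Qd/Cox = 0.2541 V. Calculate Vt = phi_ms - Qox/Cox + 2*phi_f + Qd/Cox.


Step 1: Vt = phi_ms - Qox/Cox + 2*phi_f + Qd/Cox
Step 2: Vt = 0.42 - 0.0524 + 2*0.31 + 0.2541
Step 3: Vt = 0.42 - 0.0524 + 0.62 + 0.2541
Step 4: Vt = 1.2417 V

1.2417


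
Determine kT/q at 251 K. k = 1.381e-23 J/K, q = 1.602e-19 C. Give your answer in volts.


Step 1: kT = 1.381e-23 * 251 = 3.46631e-21 J
Step 2: Vt = kT/q = 3.46631e-21 / 1.602e-19
Step 3: Vt = 0.02164 V

0.02164


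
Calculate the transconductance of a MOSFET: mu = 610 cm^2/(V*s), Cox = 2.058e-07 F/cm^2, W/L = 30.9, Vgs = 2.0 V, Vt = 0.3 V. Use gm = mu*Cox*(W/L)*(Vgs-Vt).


Step 1: Vov = Vgs - Vt = 2.0 - 0.3 = 1.7 V
Step 2: gm = mu * Cox * (W/L) * Vov
Step 3: gm = 610 * 2.058e-07 * 30.9 * 1.7 = 6.59e-03 S

6.59e-03


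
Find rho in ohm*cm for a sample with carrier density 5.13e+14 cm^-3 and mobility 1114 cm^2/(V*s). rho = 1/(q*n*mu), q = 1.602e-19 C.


Step 1: sigma = q * n * mu = 1.602e-19 * 5.13e+14 * 1114 = 9.15514e-02 S/cm
Step 2: rho = 1 / sigma = 1 / 9.15514e-02 = 10.92 ohm*cm

10.92


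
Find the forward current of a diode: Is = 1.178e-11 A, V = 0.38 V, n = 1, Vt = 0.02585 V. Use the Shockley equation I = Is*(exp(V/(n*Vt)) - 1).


Step 1: V/(n*Vt) = 0.38/(1*0.02585) = 14.7002
Step 2: exp(14.7002) = 2.4222e+06
Step 3: I = 1.178e-11 * (2.4222e+06 - 1) = 2.85e-05 A

2.85e-05


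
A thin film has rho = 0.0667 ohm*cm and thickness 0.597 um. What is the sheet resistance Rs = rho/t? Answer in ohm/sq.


Step 1: Convert thickness to cm: t = 0.597 um = 5.9700e-05 cm
Step 2: Rs = rho / t = 0.0667 / 5.9700e-05
Step 3: Rs = 1117.3 ohm/sq

1117.3


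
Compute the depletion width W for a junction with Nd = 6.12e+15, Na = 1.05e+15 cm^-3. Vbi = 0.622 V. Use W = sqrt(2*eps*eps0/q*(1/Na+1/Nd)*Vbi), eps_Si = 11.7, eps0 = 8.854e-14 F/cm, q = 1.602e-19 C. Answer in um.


Step 1: 1/Na + 1/Nd = 1/1.05e+15 + 1/6.12e+15 = 1.11578e-15
Step 2: 2*eps*eps0/q = 2*11.7*8.854e-14/1.602e-19 = 1.293281e+07
Step 3: W^2 = 1.293281e+07 * 1.11578e-15 * 0.622 = 8.97557e-09
Step 4: W = sqrt(8.97557e-09) = 9.474e-05 cm = 0.9474 um

0.9474


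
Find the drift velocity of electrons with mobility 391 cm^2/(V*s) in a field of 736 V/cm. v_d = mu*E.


Step 1: v_d = mu * E
Step 2: v_d = 391 * 736 = 287776
Step 3: v_d = 2.88e+05 cm/s

2.88e+05


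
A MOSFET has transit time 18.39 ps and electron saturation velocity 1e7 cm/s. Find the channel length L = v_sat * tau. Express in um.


Step 1: tau in seconds = 18.39 ps * 1e-12 = 1.8390e-11 s
Step 2: L = v_sat * tau = 1e7 * 1.8390e-11 = 1.8390e-04 cm
Step 3: L in um = 1.8390e-04 * 1e4 = 1.839 um

1.839


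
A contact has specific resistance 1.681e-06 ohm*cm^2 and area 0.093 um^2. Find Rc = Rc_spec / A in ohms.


Step 1: Convert area to cm^2: 0.093 um^2 = 9.3000e-10 cm^2
Step 2: Rc = Rc_spec / A = 1.681e-06 / 9.3000e-10
Step 3: Rc = 1.81e+03 ohms

1.81e+03


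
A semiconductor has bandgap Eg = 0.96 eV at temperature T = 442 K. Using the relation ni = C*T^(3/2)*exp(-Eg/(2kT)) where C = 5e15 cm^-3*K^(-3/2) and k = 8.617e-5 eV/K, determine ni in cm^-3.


Step 1: Compute kT = 8.617e-5 * 442 = 0.03808714 eV
Step 2: Exponent = -Eg/(2kT) = -0.96/(2*0.03808714) = -12.60268
Step 3: T^(3/2) = 442^1.5 = 9292.52
Step 4: ni = 5e15 * 9292.52 * exp(-12.60268) = 1.56e+14 cm^-3

1.56e+14


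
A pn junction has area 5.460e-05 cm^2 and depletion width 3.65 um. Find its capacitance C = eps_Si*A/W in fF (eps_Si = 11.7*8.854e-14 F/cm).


Step 1: eps_Si = 11.7 * 8.854e-14 = 1.035918e-12 F/cm
Step 2: W in cm = 3.65 * 1e-4 = 3.65e-04 cm
Step 3: C = 1.035918e-12 * 5.460e-05 / 3.65e-04 = 1.549620e-13 F
Step 4: C = 154.96 fF

154.96


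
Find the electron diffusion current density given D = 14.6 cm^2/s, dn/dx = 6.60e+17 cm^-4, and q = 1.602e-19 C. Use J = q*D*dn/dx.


Step 1: J = q * D * (dn/dx)
Step 2: J = 1.602e-19 * 14.6 * 6.60e+17
Step 3: J = 1.54e+00 A/cm^2

1.54e+00


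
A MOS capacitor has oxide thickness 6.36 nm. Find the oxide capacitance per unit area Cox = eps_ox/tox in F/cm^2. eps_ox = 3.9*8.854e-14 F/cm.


Step 1: eps_ox = 3.9 * 8.854e-14 = 3.45306e-13 F/cm
Step 2: tox in cm = 6.36 nm * 1e-7 = 6.3600e-07 cm
Step 3: Cox = 3.45306e-13 / 6.3600e-07 = 5.43e-07 F/cm^2

5.43e-07


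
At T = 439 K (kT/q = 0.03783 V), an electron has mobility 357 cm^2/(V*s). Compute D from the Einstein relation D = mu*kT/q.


Step 1: D = mu * (kT/q)
Step 2: D = 357 * 0.03783
Step 3: D = 13.51 cm^2/s

13.51


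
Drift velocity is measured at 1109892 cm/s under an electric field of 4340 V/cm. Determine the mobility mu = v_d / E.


Step 1: mu = v_d / E
Step 2: mu = 1109892 / 4340
Step 3: mu = 255.74 cm^2/(V*s)

255.74


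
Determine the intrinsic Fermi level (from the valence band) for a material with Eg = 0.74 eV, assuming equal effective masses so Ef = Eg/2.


Step 1: For an intrinsic semiconductor, the Fermi level sits at midgap.
Step 2: Ef = Eg / 2 = 0.74 / 2 = 0.37 eV

0.37


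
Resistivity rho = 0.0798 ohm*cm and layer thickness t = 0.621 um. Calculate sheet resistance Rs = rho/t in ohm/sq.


Step 1: Convert thickness to cm: t = 0.621 um = 6.2100e-05 cm
Step 2: Rs = rho / t = 0.0798 / 6.2100e-05
Step 3: Rs = 1285.0 ohm/sq

1285.0


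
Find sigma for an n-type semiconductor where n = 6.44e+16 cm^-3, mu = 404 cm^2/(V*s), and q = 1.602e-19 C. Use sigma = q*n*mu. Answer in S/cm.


Step 1: sigma = q * n * mu
Step 2: sigma = 1.602e-19 * 6.44e+16 * 404
Step 3: sigma = 4.168e+00 S/cm

4.168e+00


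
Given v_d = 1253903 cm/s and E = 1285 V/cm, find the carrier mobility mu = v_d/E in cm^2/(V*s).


Step 1: mu = v_d / E
Step 2: mu = 1253903 / 1285
Step 3: mu = 975.8 cm^2/(V*s)

975.8


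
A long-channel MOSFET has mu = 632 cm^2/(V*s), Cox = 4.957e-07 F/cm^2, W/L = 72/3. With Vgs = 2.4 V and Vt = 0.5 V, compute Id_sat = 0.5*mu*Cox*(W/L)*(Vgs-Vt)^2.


Step 1: Overdrive voltage Vov = Vgs - Vt = 2.4 - 0.5 = 1.9 V
Step 2: W/L = 72/3 = 24
Step 3: Id = 0.5 * 632 * 4.957e-07 * 24 * 1.9^2
Step 4: Id = 1.36e-02 A

1.36e-02


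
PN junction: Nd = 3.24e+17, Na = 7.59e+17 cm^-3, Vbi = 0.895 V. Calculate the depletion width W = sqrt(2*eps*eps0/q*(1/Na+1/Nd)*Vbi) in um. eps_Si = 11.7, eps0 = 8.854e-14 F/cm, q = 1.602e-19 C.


Step 1: 1/Na + 1/Nd = 1/7.59e+17 + 1/3.24e+17 = 4.40394e-18
Step 2: 2*eps*eps0/q = 2*11.7*8.854e-14/1.602e-19 = 1.293281e+07
Step 3: W^2 = 1.293281e+07 * 4.40394e-18 * 0.895 = 5.09750e-11
Step 4: W = sqrt(5.09750e-11) = 7.140e-06 cm = 0.0714 um

0.0714


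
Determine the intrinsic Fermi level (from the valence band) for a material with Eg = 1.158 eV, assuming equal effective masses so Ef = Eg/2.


Step 1: For an intrinsic semiconductor, the Fermi level sits at midgap.
Step 2: Ef = Eg / 2 = 1.158 / 2 = 0.579 eV

0.579


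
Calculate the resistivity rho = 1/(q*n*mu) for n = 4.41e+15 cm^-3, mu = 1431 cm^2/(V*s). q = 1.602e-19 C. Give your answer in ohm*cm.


Step 1: sigma = q * n * mu = 1.602e-19 * 4.41e+15 * 1431 = 1.01098e+00 S/cm
Step 2: rho = 1 / sigma = 1 / 1.01098e+00 = 0.9891 ohm*cm

0.9891


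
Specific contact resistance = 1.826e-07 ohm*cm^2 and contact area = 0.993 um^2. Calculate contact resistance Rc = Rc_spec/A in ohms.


Step 1: Convert area to cm^2: 0.993 um^2 = 9.9300e-09 cm^2
Step 2: Rc = Rc_spec / A = 1.826e-07 / 9.9300e-09
Step 3: Rc = 1.84e+01 ohms

1.84e+01


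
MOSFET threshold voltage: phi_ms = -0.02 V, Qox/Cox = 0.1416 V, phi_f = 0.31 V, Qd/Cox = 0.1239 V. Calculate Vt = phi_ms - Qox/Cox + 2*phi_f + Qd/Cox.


Step 1: Vt = phi_ms - Qox/Cox + 2*phi_f + Qd/Cox
Step 2: Vt = -0.02 - 0.1416 + 2*0.31 + 0.1239
Step 3: Vt = -0.02 - 0.1416 + 0.62 + 0.1239
Step 4: Vt = 0.5823 V

0.5823


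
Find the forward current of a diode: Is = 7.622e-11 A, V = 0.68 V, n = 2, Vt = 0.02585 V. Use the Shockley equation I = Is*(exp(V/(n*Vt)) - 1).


Step 1: V/(n*Vt) = 0.68/(2*0.02585) = 13.1528
Step 2: exp(13.1528) = 5.1545e+05
Step 3: I = 7.622e-11 * (5.1545e+05 - 1) = 3.93e-05 A

3.93e-05


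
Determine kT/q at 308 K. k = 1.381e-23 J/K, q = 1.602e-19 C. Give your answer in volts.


Step 1: kT = 1.381e-23 * 308 = 4.25348e-21 J
Step 2: Vt = kT/q = 4.25348e-21 / 1.602e-19
Step 3: Vt = 0.02655 V

0.02655


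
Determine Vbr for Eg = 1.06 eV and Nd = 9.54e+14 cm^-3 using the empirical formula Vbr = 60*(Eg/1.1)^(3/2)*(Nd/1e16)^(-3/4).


Step 1: Eg/1.1 = 1.06/1.1 = 0.963636
Step 2: (Eg/1.1)^1.5 = 0.963636^1.5 = 0.945953
Step 3: (Nd/1e16)^(-0.75) = (0.0954)^(-0.75) = 5.825574
Step 4: Vbr = 60 * 0.945953 * 5.825574 = 330.6 V

330.6


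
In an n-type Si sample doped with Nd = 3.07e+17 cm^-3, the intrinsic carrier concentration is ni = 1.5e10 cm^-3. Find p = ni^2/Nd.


Step 1: Since Nd >> ni, n ≈ Nd = 3.07e+17 cm^-3
Step 2: p = ni^2 / n = (1.5e10)^2 / 3.07e+17
Step 3: p = 2.25e20 / 3.07e+17 = 7.33e+02 cm^-3

7.33e+02


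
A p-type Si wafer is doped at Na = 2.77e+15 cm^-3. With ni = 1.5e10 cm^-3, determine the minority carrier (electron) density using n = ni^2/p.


Step 1: Majority hole concentration p ≈ Na = 2.77e+15 cm^-3
Step 2: n = ni^2 / Na = (1.5e10)^2 / 2.77e+15
Step 3: n = 8.12e+04 cm^-3

8.12e+04


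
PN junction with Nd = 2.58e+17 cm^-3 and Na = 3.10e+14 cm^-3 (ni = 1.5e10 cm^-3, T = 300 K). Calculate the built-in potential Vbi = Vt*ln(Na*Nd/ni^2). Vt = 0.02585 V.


Step 1: Compute Na*Nd/ni^2 = 3.10e+14 * 2.58e+17 / (1.5e10)^2 = 3.5547e+11
Step 2: ln(3.5547e+11) = 26.5967
Step 3: Vbi = 0.02585 * 26.5967 = 0.688 V

0.688


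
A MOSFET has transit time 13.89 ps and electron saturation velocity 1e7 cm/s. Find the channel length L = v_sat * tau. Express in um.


Step 1: tau in seconds = 13.89 ps * 1e-12 = 1.3890e-11 s
Step 2: L = v_sat * tau = 1e7 * 1.3890e-11 = 1.3890e-04 cm
Step 3: L in um = 1.3890e-04 * 1e4 = 1.389 um

1.389


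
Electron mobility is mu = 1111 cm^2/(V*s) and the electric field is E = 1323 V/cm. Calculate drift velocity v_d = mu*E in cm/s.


Step 1: v_d = mu * E
Step 2: v_d = 1111 * 1323 = 1469853
Step 3: v_d = 1.47e+06 cm/s

1.47e+06


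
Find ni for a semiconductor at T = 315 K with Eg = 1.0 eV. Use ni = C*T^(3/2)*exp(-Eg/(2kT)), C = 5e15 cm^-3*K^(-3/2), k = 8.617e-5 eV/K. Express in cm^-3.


Step 1: Compute kT = 8.617e-5 * 315 = 0.02714355 eV
Step 2: Exponent = -Eg/(2kT) = -1.0/(2*0.02714355) = -18.42058
Step 3: T^(3/2) = 315^1.5 = 5590.70
Step 4: ni = 5e15 * 5590.70 * exp(-18.42058) = 2.80e+11 cm^-3

2.80e+11


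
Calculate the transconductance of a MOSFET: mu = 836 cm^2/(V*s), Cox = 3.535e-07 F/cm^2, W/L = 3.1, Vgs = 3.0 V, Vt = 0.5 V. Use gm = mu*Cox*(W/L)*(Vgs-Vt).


Step 1: Vov = Vgs - Vt = 3.0 - 0.5 = 2.5 V
Step 2: gm = mu * Cox * (W/L) * Vov
Step 3: gm = 836 * 3.535e-07 * 3.1 * 2.5 = 2.29e-03 S

2.29e-03


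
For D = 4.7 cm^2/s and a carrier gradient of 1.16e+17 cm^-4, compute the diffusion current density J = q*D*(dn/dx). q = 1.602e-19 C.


Step 1: J = q * D * (dn/dx)
Step 2: J = 1.602e-19 * 4.7 * 1.16e+17
Step 3: J = 8.73e-02 A/cm^2

8.73e-02


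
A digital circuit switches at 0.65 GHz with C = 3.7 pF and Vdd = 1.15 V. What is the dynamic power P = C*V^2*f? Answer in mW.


Step 1: V^2 = 1.15^2 = 1.3225 V^2
Step 2: P = C*V^2*f = 3.7e-12 F * 1.3225 * 0.65e9 Hz
Step 3: P = 3.1806125e-03 W
Step 4: P = 3.181 mW

3.181


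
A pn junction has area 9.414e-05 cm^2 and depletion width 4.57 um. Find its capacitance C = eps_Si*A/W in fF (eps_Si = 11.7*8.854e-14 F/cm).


Step 1: eps_Si = 11.7 * 8.854e-14 = 1.035918e-12 F/cm
Step 2: W in cm = 4.57 * 1e-4 = 4.57e-04 cm
Step 3: C = 1.035918e-12 * 9.414e-05 / 4.57e-04 = 2.133946e-13 F
Step 4: C = 213.39 fF

213.39


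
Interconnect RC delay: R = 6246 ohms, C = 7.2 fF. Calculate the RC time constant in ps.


Step 1: tau = R * C
Step 2: tau = 6246 * 7.2 fF = 6246 * 7.2e-15 F
Step 3: tau = 4.49712e-11 s = 44.9712 ps

44.9712


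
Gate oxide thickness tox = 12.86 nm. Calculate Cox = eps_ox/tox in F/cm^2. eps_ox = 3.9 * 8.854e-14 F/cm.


Step 1: eps_ox = 3.9 * 8.854e-14 = 3.45306e-13 F/cm
Step 2: tox in cm = 12.86 nm * 1e-7 = 1.2860e-06 cm
Step 3: Cox = 3.45306e-13 / 1.2860e-06 = 2.69e-07 F/cm^2

2.69e-07


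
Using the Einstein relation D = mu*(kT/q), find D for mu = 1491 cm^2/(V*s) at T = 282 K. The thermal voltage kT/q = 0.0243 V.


Step 1: D = mu * (kT/q)
Step 2: D = 1491 * 0.0243
Step 3: D = 36.23 cm^2/s

36.23


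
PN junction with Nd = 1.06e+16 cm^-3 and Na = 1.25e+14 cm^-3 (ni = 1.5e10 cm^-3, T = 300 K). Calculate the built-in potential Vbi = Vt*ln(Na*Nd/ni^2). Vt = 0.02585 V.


Step 1: Compute Na*Nd/ni^2 = 1.25e+14 * 1.06e+16 / (1.5e10)^2 = 5.8889e+09
Step 2: ln(5.8889e+09) = 22.4963
Step 3: Vbi = 0.02585 * 22.4963 = 0.582 V

0.582


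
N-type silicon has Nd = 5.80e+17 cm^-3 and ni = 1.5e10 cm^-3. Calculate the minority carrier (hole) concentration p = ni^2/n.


Step 1: Since Nd >> ni, n ≈ Nd = 5.80e+17 cm^-3
Step 2: p = ni^2 / n = (1.5e10)^2 / 5.80e+17
Step 3: p = 2.25e20 / 5.80e+17 = 3.88e+02 cm^-3

3.88e+02


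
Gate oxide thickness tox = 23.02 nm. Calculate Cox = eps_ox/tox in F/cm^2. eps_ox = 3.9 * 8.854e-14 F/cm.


Step 1: eps_ox = 3.9 * 8.854e-14 = 3.45306e-13 F/cm
Step 2: tox in cm = 23.02 nm * 1e-7 = 2.3020e-06 cm
Step 3: Cox = 3.45306e-13 / 2.3020e-06 = 1.50e-07 F/cm^2

1.50e-07


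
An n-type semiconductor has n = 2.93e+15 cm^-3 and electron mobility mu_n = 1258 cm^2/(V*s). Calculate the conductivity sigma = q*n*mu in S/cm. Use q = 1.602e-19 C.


Step 1: sigma = q * n * mu
Step 2: sigma = 1.602e-19 * 2.93e+15 * 1258
Step 3: sigma = 5.905e-01 S/cm

5.905e-01


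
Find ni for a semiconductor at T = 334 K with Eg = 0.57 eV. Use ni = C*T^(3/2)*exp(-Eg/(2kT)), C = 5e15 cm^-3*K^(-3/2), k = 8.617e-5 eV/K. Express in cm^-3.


Step 1: Compute kT = 8.617e-5 * 334 = 0.02878078 eV
Step 2: Exponent = -Eg/(2kT) = -0.57/(2*0.02878078) = -9.90244
Step 3: T^(3/2) = 334^1.5 = 6104.07
Step 4: ni = 5e15 * 6104.07 * exp(-9.90244) = 1.53e+15 cm^-3

1.53e+15


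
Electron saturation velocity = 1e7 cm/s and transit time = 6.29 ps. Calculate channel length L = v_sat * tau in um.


Step 1: tau in seconds = 6.29 ps * 1e-12 = 6.2900e-12 s
Step 2: L = v_sat * tau = 1e7 * 6.2900e-12 = 6.2900e-05 cm
Step 3: L in um = 6.2900e-05 * 1e4 = 0.629 um

0.629


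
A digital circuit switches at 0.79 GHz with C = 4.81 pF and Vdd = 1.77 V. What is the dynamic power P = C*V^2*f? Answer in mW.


Step 1: V^2 = 1.77^2 = 3.1329 V^2
Step 2: P = C*V^2*f = 4.81e-12 F * 3.1329 * 0.79e9 Hz
Step 3: P = 1.190470671e-02 W
Step 4: P = 11.905 mW

11.905


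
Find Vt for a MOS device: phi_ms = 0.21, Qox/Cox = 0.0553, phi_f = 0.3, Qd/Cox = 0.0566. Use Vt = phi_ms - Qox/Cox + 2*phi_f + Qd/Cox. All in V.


Step 1: Vt = phi_ms - Qox/Cox + 2*phi_f + Qd/Cox
Step 2: Vt = 0.21 - 0.0553 + 2*0.3 + 0.0566
Step 3: Vt = 0.21 - 0.0553 + 0.6 + 0.0566
Step 4: Vt = 0.8113 V

0.8113


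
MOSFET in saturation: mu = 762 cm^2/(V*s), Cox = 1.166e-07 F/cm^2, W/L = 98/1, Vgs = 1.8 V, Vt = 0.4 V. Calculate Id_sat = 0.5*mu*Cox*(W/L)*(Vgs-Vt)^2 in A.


Step 1: Overdrive voltage Vov = Vgs - Vt = 1.8 - 0.4 = 1.4 V
Step 2: W/L = 98/1 = 98
Step 3: Id = 0.5 * 762 * 1.166e-07 * 98 * 1.4^2
Step 4: Id = 8.53e-03 A

8.53e-03


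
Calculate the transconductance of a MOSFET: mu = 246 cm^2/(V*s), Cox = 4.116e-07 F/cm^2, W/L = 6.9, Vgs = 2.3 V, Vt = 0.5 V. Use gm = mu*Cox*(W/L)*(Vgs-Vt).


Step 1: Vov = Vgs - Vt = 2.3 - 0.5 = 1.8 V
Step 2: gm = mu * Cox * (W/L) * Vov
Step 3: gm = 246 * 4.116e-07 * 6.9 * 1.8 = 1.26e-03 S

1.26e-03


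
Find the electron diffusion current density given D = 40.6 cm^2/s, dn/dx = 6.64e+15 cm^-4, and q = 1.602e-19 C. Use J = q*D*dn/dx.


Step 1: J = q * D * (dn/dx)
Step 2: J = 1.602e-19 * 40.6 * 6.64e+15
Step 3: J = 4.32e-02 A/cm^2

4.32e-02


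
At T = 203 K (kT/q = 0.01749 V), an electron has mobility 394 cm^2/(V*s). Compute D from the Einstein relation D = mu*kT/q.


Step 1: D = mu * (kT/q)
Step 2: D = 394 * 0.01749
Step 3: D = 6.89 cm^2/s

6.89


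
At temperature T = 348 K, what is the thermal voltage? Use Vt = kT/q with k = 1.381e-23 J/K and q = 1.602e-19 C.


Step 1: kT = 1.381e-23 * 348 = 4.80588e-21 J
Step 2: Vt = kT/q = 4.80588e-21 / 1.602e-19
Step 3: Vt = 0.03 V

0.03


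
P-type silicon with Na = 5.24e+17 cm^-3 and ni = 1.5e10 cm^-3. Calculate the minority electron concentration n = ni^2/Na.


Step 1: Majority hole concentration p ≈ Na = 5.24e+17 cm^-3
Step 2: n = ni^2 / Na = (1.5e10)^2 / 5.24e+17
Step 3: n = 4.29e+02 cm^-3

4.29e+02


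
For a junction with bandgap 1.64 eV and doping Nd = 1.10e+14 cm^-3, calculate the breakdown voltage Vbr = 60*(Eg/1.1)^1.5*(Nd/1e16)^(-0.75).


Step 1: Eg/1.1 = 1.64/1.1 = 1.490909
Step 2: (Eg/1.1)^1.5 = 1.490909^1.5 = 1.820441
Step 3: (Nd/1e16)^(-0.75) = (0.011)^(-0.75) = 29.441199
Step 4: Vbr = 60 * 1.820441 * 29.441199 = 3215.8 V

3215.8


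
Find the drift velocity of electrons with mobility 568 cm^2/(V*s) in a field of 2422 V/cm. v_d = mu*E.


Step 1: v_d = mu * E
Step 2: v_d = 568 * 2422 = 1375696
Step 3: v_d = 1.38e+06 cm/s

1.38e+06


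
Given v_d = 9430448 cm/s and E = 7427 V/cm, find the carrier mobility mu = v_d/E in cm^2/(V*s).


Step 1: mu = v_d / E
Step 2: mu = 9430448 / 7427
Step 3: mu = 1269.75 cm^2/(V*s)

1269.75


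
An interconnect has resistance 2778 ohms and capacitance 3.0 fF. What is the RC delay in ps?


Step 1: tau = R * C
Step 2: tau = 2778 * 3.0 fF = 2778 * 3.0e-15 F
Step 3: tau = 8.334e-12 s = 8.334 ps

8.334


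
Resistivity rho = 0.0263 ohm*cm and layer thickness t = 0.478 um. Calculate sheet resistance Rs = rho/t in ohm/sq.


Step 1: Convert thickness to cm: t = 0.478 um = 4.7800e-05 cm
Step 2: Rs = rho / t = 0.0263 / 4.7800e-05
Step 3: Rs = 550.2 ohm/sq

550.2


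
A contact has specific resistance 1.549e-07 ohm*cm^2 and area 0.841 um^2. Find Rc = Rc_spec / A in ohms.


Step 1: Convert area to cm^2: 0.841 um^2 = 8.4100e-09 cm^2
Step 2: Rc = Rc_spec / A = 1.549e-07 / 8.4100e-09
Step 3: Rc = 1.84e+01 ohms

1.84e+01


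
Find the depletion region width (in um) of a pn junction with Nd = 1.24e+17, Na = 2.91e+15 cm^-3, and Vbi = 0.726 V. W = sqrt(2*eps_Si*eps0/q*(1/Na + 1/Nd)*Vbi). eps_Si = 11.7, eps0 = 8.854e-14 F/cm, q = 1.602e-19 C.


Step 1: 1/Na + 1/Nd = 1/2.91e+15 + 1/1.24e+17 = 3.51707e-16
Step 2: 2*eps*eps0/q = 2*11.7*8.854e-14/1.602e-19 = 1.293281e+07
Step 3: W^2 = 1.293281e+07 * 3.51707e-16 * 0.726 = 3.30225e-09
Step 4: W = sqrt(3.30225e-09) = 5.747e-05 cm = 0.5747 um

0.5747
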